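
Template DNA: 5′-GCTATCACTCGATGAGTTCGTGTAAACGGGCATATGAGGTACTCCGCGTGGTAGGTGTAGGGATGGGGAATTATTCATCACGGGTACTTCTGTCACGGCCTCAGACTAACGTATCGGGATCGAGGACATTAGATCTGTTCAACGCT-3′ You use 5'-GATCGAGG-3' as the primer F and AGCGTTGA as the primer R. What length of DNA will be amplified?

The forward primer matches the template at positions 118–125.
Taking the reverse complement of AGCGTTGA gives TCAACGCT, found at positions 139–146 on the template; the primer anneals here to the top strand with its 3' end pointing upstream.
Amplicon spans positions 118–146: 29 bp.

29 bp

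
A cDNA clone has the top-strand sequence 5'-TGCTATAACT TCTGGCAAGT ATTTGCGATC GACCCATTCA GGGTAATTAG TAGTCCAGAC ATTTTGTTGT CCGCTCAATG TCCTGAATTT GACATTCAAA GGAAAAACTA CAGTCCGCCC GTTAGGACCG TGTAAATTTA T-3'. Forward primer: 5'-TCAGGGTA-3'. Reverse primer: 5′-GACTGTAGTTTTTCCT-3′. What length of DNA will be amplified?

Forward primer TCAGGGTA is found on the top strand at positions 38–45.
Taking the reverse complement of GACTGTAGTTTTTCCT gives AGGAAAAACTACAGTC, found at positions 100–115 on the template; the primer anneals here to the top strand with its 3' end pointing upstream.
Product length = (reverse-primer end) − (forward-primer start) + 1 = 115 − 38 + 1 = 78 bp.

78 bp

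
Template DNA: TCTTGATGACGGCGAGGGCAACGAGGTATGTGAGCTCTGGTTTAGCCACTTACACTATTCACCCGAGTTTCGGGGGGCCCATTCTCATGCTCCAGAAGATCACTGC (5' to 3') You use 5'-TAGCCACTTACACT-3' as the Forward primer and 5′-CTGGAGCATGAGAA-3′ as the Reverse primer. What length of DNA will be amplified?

53 bp

The forward primer matches the template at positions 43–56.
Reverse complement of the reverse primer: TTCTCATGCTCCAG. This occurs on the top strand at positions 82–95.
The product runs from position 43 to position 95, so its length is 95 − 43 + 1 = 53 bp.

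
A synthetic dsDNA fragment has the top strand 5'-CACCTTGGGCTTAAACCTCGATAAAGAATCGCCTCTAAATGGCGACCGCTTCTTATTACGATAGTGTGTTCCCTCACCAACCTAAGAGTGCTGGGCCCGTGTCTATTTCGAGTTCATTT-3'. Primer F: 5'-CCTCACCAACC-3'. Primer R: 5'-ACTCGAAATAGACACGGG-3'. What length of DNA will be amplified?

42 bp

Scanning the template, CCTCACCAACC occurs at positions 72–82; this primer anneals to the bottom strand there with its 3' end pointing downstream.
Taking the reverse complement of ACTCGAAATAGACACGGG gives CCCGTGTCTATTTCGAGT, found at positions 96–113 on the template; the primer anneals here to the top strand with its 3' end pointing upstream.
The product runs from position 72 to position 113, so its length is 113 − 72 + 1 = 42 bp.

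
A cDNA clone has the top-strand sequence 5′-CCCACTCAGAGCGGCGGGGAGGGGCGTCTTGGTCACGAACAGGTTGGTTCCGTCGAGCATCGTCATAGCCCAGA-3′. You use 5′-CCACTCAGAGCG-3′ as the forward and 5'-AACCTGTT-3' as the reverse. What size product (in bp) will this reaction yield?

44 bp

The forward primer matches the template at positions 2–13.
Taking the reverse complement of AACCTGTT gives AACAGGTT, found at positions 38–45 on the template; the primer anneals here to the top strand with its 3' end pointing upstream.
Product length = (reverse-primer end) − (forward-primer start) + 1 = 45 − 2 + 1 = 44 bp.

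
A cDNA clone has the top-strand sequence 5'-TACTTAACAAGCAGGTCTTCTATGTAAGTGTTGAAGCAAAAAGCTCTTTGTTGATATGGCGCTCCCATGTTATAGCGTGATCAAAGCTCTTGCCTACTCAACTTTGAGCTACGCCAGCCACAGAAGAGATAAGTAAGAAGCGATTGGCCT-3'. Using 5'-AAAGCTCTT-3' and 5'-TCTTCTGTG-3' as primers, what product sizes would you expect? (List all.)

88 bp, 45 bp

The forward primer AAAGCTCTT matches the top strand at positions 40–48, 83–91.
The reverse primer's reverse complement is CACAGAAGA, matching at positions 119–127.
Each forward site pairs with the reverse site to give a product ending at position 127: sizes 88, 45 bp.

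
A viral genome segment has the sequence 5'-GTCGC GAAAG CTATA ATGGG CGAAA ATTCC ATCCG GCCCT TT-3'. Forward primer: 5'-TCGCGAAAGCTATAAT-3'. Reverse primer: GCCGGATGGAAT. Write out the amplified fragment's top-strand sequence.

5'-TCGCGAAAGCTATAATGGGCGAAAATTCCATCCGGC-3'

The forward primer matches the template at positions 2–17.
The reverse primer's reverse complement is ATTCCATCCGGC, which matches the template at positions 26–37.
The product is the template from position 2 through 37 (36 bp).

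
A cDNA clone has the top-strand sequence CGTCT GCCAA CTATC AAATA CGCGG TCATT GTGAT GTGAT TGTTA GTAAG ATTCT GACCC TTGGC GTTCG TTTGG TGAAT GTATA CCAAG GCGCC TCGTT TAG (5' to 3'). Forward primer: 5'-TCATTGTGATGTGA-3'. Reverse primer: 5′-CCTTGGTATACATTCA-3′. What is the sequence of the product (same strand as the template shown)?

The forward primer matches the template at positions 26–39.
The reverse primer's reverse complement is TGAATGTATACCAAGG, which matches the template at positions 76–91.
The product is the template from position 26 through 91 (66 bp).

5'-TCATTGTGATGTGATTGTTAGTAAGATTCTGACCCTTGGCGTTCGTTTGGTGAATGTATACCAAGG-3'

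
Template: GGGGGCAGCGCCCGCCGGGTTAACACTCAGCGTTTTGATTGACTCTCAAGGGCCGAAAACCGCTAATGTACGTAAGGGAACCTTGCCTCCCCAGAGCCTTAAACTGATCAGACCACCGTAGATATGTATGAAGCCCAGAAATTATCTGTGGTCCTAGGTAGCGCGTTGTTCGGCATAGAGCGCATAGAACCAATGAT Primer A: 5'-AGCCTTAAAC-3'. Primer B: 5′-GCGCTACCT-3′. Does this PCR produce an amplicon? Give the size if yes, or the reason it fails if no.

Primer A (AGCCTTAAAC) matches the top strand at positions 95–104; it acts as a forward primer.
Primer B's reverse complement is AGGTAGCGC, matching the top strand at positions 156–164; it acts as a reverse primer.
The 3' ends face each other across positions 95–164, giving a 70 bp product.

Yes — a 70 bp product.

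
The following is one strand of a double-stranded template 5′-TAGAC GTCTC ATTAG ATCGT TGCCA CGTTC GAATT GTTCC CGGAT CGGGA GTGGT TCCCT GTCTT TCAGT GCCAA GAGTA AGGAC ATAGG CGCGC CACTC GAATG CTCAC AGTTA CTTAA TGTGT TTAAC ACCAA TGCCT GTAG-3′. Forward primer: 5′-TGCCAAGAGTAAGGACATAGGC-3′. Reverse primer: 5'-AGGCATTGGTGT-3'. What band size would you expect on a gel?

Scanning the template, TGCCAAGAGTAAGGACATAGGC occurs at positions 70–91; this primer anneals to the bottom strand there with its 3' end pointing downstream.
Taking the reverse complement of AGGCATTGGTGT gives ACACCAATGCCT, found at positions 129–140 on the template; the primer anneals here to the top strand with its 3' end pointing upstream.
The product runs from position 70 to position 140, so its length is 140 − 70 + 1 = 71 bp.

71 bp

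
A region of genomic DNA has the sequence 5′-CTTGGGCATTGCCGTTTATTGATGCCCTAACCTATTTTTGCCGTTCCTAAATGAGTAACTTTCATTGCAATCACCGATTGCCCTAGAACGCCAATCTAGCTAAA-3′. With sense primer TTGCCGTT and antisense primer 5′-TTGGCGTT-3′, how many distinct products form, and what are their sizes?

Two products: 86 bp, 57 bp

The forward primer TTGCCGTT matches the top strand at positions 9–16, 38–45.
The reverse primer's reverse complement is AACGCCAA, matching at positions 87–94.
Each forward site pairs with the reverse site to give a product ending at position 94: sizes 86, 57 bp.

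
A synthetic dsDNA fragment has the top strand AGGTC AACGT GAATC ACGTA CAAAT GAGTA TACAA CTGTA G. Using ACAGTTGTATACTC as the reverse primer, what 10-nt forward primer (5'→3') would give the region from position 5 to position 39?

The reverse primer's reverse complement GAGTATACAACTGT matches the template at positions 26–39; the product starts at position 5.
The forward primer is identical to the top strand over positions 5–14: CAACGTGAAT.

5'-CAACGTGAAT-3'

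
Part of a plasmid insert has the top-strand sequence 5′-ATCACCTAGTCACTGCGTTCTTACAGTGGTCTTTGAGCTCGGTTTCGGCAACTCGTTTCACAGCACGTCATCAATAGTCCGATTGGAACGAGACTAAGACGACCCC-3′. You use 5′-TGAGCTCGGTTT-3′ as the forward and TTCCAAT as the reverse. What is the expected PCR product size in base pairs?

55 bp

The forward primer matches the template at positions 34–45.
Taking the reverse complement of TTCCAAT gives ATTGGAA, found at positions 82–88 on the template; the primer anneals here to the top strand with its 3' end pointing upstream.
Product length = (reverse-primer end) − (forward-primer start) + 1 = 88 − 34 + 1 = 55 bp.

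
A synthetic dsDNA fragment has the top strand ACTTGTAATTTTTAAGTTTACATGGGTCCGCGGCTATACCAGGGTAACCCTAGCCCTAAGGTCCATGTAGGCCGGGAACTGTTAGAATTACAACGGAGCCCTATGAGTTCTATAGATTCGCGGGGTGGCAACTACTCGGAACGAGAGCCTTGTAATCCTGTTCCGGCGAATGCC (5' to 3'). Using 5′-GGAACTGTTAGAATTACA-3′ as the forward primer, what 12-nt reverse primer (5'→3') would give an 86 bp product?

5'-CAGGATTACAAG-3'

The forward primer binds at positions 75–92, so an 86 bp product ends at position 75 + 86 − 1 = 160.
The reverse primer anneals to the top strand over positions 149–160, i.e. to CTTGTAATCCTG.
Its sequence written 5'→3' is the reverse complement: CAGGATTACAAG.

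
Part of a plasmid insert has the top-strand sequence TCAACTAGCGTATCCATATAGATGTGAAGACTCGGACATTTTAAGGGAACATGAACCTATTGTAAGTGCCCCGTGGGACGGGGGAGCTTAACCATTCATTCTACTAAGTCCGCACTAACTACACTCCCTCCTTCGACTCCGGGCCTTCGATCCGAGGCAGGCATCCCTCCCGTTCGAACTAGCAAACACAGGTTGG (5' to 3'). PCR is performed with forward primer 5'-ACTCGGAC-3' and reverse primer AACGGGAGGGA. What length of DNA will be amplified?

145 bp

Forward primer ACTCGGAC is found on the top strand at positions 30–37.
Taking the reverse complement of AACGGGAGGGA gives TCCCTCCCGTT, found at positions 164–174 on the template; the primer anneals here to the top strand with its 3' end pointing upstream.
The product runs from position 30 to position 174, so its length is 174 − 30 + 1 = 145 bp.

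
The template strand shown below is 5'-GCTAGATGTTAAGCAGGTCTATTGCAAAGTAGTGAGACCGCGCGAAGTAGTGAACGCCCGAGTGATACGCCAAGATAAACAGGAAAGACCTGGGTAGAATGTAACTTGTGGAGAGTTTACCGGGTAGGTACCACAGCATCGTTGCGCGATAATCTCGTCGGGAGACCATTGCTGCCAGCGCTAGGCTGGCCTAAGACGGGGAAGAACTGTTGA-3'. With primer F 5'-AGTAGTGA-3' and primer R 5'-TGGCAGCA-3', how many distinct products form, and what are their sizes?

Two products: 150 bp, 132 bp

The forward primer AGTAGTGA matches the top strand at positions 28–35, 46–53.
The reverse primer's reverse complement is TGCTGCCA, matching at positions 170–177.
Each forward site pairs with the reverse site to give a product ending at position 177: sizes 150, 132 bp.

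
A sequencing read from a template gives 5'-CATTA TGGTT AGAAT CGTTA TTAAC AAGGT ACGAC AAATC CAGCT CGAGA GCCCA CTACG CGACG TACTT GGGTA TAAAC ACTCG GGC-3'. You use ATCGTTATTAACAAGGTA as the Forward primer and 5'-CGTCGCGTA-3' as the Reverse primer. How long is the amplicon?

Forward primer ATCGTTATTAACAAGGTA is found on the top strand at positions 14–31.
Reverse complement of the reverse primer: TACGCGACG. This occurs on the top strand at positions 57–65.
The product runs from position 14 to position 65, so its length is 65 − 14 + 1 = 52 bp.

52 bp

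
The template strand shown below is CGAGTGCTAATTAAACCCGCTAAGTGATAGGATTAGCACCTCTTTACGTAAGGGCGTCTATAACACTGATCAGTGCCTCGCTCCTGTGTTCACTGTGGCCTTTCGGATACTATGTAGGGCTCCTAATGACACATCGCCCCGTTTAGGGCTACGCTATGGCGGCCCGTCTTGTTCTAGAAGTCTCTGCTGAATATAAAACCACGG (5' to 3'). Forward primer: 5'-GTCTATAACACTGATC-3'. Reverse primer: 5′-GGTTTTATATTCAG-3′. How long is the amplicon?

The forward primer matches the template at positions 56–71.
Reverse complement of the reverse primer: CTGAATATAAAACC. This occurs on the top strand at positions 187–200.
Product length = (reverse-primer end) − (forward-primer start) + 1 = 200 − 56 + 1 = 145 bp.

145 bp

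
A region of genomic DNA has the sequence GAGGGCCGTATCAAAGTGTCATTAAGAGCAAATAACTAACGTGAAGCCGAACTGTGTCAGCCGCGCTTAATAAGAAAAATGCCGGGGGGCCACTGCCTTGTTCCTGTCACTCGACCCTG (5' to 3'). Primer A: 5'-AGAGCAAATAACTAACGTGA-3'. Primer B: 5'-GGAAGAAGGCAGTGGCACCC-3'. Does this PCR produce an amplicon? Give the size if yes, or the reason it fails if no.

Primer B (GGAAGAAGGCAGTGGCACCC) does not match the top strand, and its reverse complement GGGTGCCACTGCCTTCTTCC does not match either.
With no annealing site for primer B, no amplification occurs.

No product — primer B has no binding site in the template.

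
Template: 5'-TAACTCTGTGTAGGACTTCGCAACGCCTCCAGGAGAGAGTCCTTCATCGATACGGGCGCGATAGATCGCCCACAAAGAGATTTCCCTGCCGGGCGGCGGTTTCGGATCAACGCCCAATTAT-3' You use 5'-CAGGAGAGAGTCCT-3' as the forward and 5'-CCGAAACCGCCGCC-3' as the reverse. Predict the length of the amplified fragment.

76 bp

Scanning the template, CAGGAGAGAGTCCT occurs at positions 30–43; this primer anneals to the bottom strand there with its 3' end pointing downstream.
Taking the reverse complement of CCGAAACCGCCGCC gives GGCGGCGGTTTCGG, found at positions 92–105 on the template; the primer anneals here to the top strand with its 3' end pointing upstream.
Amplicon spans positions 30–105: 76 bp.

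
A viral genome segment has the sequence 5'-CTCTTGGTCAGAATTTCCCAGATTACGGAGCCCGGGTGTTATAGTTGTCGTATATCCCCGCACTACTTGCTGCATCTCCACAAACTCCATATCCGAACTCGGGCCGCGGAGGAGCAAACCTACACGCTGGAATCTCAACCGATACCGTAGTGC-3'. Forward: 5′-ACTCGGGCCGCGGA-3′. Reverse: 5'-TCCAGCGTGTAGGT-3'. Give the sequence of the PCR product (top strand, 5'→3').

Forward primer ACTCGGGCCGCGGA is found on the top strand at positions 97–110.
Reverse complement of the reverse primer: ACCTACACGCTGGA. This occurs on the top strand at positions 118–131.
The product is the template from position 97 through 131 (35 bp).

5'-ACTCGGGCCGCGGAGGAGCAAACCTACACGCTGGA-3'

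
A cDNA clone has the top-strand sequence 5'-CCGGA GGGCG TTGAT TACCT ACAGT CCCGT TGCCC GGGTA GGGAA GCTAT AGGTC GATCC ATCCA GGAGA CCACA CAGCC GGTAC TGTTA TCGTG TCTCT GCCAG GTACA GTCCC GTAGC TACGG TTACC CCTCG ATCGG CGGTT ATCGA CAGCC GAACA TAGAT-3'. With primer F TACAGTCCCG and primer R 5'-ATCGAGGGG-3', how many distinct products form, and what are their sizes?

The forward primer TACAGTCCCG matches the top strand at positions 20–29, 107–116.
The reverse primer's reverse complement is CCCCTCGAT, matching at positions 129–137.
Each forward site pairs with the reverse site to give a product ending at position 137: sizes 118, 31 bp.

Two products: 118 bp, 31 bp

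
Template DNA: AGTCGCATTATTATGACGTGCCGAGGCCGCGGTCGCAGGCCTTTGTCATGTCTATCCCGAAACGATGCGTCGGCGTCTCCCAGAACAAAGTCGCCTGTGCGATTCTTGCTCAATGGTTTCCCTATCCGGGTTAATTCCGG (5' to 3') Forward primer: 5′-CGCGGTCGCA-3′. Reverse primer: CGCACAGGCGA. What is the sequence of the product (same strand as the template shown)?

Scanning the template, CGCGGTCGCA occurs at positions 28–37; this primer anneals to the bottom strand there with its 3' end pointing downstream.
Reverse complement of the reverse primer: TCGCCTGTGCG. This occurs on the top strand at positions 91–101.
The product is the template from position 28 through 101 (74 bp).

5'-CGCGGTCGCAGGCCTTTGTCATGTCTATCCCGAAACGATGCGTCGGCGTCTCCCAGAACAAAGTCGCCTGTGCG-3'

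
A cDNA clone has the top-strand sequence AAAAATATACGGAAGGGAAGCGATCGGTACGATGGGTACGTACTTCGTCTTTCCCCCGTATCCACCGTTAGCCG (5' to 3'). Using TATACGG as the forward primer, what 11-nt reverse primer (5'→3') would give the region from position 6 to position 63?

The product's 3' end on the top strand is position 63.
The reverse primer anneals to the top strand over positions 53–63, i.e. to CCCCCGTATCC.
Its sequence written 5'→3' is the reverse complement: GGATACGGGGG.

5'-GGATACGGGGG-3'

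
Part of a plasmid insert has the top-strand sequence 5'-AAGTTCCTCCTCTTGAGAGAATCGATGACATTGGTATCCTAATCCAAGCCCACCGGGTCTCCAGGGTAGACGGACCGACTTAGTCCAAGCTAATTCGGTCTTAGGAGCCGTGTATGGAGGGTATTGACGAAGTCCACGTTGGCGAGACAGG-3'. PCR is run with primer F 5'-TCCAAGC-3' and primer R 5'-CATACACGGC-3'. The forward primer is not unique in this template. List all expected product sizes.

The forward primer TCCAAGC matches the top strand at positions 43–49, 84–90.
The reverse primer's reverse complement is GCCGTGTATG, matching at positions 107–116.
Each forward site pairs with the reverse site to give a product ending at position 116: sizes 74, 33 bp.

74 bp, 33 bp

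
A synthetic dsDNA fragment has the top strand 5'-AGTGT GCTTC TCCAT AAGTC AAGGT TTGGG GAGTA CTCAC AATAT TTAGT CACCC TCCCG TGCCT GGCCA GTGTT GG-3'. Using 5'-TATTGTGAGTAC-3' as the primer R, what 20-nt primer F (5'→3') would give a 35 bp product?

The reverse primer's reverse complement GTACTCACAATA matches the template at positions 33–44, so the product ends at position 44.
A 35 bp product then starts at position 44 − 35 + 1 = 10.
The forward primer is identical to the top strand there: CTCCATAAGTCAAGGTTTGG.

5'-CTCCATAAGTCAAGGTTTGG-3'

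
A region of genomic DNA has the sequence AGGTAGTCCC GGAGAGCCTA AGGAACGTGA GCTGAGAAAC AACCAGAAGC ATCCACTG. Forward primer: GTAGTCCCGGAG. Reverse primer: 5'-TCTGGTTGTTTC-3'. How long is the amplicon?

45 bp

Forward primer GTAGTCCCGGAG is found on the top strand at positions 3–14.
Reverse complement of the reverse primer: GAAACAACCAGA. This occurs on the top strand at positions 36–47.
Amplicon spans positions 3–47: 45 bp.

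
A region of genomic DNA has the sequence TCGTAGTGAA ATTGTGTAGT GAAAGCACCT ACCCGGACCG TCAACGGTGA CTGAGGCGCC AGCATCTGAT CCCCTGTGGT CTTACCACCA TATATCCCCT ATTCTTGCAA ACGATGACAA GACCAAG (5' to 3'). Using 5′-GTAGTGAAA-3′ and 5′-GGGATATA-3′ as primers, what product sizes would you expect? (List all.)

96 bp, 83 bp

The forward primer GTAGTGAAA matches the top strand at positions 3–11, 16–24.
The reverse primer's reverse complement is TATATCCC, matching at positions 91–98.
Each forward site pairs with the reverse site to give a product ending at position 98: sizes 96, 83 bp.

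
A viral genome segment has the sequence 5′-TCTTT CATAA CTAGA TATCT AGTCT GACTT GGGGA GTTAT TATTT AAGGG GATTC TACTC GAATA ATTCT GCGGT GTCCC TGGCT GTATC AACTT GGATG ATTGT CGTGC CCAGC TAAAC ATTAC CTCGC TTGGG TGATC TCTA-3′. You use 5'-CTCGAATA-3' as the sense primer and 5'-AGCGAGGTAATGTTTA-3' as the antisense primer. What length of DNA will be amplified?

Scanning the template, CTCGAATA occurs at positions 58–65; this primer anneals to the bottom strand there with its 3' end pointing downstream.
Taking the reverse complement of AGCGAGGTAATGTTTA gives TAAACATTACCTCGCT, found at positions 116–131 on the template; the primer anneals here to the top strand with its 3' end pointing upstream.
The product runs from position 58 to position 131, so its length is 131 − 58 + 1 = 74 bp.

74 bp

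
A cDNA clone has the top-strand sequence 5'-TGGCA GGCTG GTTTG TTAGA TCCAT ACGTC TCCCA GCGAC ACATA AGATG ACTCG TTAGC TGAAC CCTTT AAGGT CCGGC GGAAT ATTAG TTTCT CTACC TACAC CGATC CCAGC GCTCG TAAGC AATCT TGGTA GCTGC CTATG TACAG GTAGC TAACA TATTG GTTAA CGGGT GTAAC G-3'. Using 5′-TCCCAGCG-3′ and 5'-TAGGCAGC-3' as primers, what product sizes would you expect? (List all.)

The forward primer TCCCAGCG matches the top strand at positions 31–38, 109–116.
The reverse primer's reverse complement is GCTGCCTA, matching at positions 136–143.
Each forward site pairs with the reverse site to give a product ending at position 143: sizes 113, 35 bp.

113 bp, 35 bp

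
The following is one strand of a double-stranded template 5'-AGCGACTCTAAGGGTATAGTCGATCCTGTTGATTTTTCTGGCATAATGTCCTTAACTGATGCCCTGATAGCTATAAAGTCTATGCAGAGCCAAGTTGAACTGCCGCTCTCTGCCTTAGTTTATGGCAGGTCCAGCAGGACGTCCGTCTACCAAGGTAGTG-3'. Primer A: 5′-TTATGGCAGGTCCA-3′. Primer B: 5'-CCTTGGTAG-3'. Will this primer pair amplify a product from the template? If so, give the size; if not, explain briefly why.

Yes — a 36 bp product.

Primer A (TTATGGCAGGTCCA) matches the top strand at positions 120–133; it acts as a forward primer.
Primer B's reverse complement is CTACCAAGG, matching the top strand at positions 147–155; it acts as a reverse primer.
The 3' ends face each other across positions 120–155, giving a 36 bp product.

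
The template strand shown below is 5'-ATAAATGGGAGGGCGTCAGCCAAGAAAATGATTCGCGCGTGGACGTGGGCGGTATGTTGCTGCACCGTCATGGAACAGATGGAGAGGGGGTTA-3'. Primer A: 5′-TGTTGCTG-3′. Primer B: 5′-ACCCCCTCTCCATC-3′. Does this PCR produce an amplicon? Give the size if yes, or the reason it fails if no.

Primer A (TGTTGCTG) matches the top strand at positions 55–62; it acts as a forward primer.
Primer B's reverse complement is GATGGAGAGGGGGT, matching the top strand at positions 78–91; it acts as a reverse primer.
The 3' ends face each other across positions 55–91, giving a 37 bp product.

Yes — a 37 bp product.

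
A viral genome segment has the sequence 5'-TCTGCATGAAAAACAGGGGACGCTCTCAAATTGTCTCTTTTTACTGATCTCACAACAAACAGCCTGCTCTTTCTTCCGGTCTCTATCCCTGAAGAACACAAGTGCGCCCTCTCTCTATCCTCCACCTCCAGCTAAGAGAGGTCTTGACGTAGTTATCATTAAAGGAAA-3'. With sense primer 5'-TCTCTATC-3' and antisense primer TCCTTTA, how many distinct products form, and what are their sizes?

The forward primer TCTCTATC matches the top strand at positions 80–87, 112–119.
The reverse primer's reverse complement is TAAAGGA, matching at positions 160–166.
Each forward site pairs with the reverse site to give a product ending at position 166: sizes 87, 55 bp.

Two products: 87 bp, 55 bp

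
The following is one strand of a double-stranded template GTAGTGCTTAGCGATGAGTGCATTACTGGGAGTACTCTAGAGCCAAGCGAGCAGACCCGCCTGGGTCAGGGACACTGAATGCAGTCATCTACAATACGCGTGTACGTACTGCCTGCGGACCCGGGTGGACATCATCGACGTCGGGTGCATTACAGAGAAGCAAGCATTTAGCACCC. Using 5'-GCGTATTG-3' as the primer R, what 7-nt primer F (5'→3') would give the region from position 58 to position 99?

5'-CGCCTGG-3'

The reverse primer's reverse complement CAATACGC matches the template at positions 92–99; the product starts at position 58.
The forward primer is identical to the top strand over positions 58–64: CGCCTGG.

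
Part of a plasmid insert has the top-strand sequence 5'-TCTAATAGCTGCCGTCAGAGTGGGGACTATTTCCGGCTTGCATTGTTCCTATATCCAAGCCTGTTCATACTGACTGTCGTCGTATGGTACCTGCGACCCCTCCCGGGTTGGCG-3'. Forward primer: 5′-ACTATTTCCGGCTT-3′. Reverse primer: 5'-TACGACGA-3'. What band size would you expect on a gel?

59 bp

Scanning the template, ACTATTTCCGGCTT occurs at positions 26–39; this primer anneals to the bottom strand there with its 3' end pointing downstream.
The reverse primer's reverse complement is TCGTCGTA, which matches the template at positions 77–84.
Amplicon spans positions 26–84: 59 bp.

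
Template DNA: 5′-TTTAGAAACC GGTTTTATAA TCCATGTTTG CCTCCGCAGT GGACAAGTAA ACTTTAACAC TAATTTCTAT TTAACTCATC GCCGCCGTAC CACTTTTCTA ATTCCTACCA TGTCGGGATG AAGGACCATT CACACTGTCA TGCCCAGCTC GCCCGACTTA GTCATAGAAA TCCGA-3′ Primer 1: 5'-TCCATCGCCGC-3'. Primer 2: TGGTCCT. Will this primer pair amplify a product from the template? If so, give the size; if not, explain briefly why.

No product — primer 1 has no binding site in the template.

Primer 1 (TCCATCGCCGC) does not match the top strand, and its reverse complement GCGGCGATGGA does not match either.
With no annealing site for primer 1, no amplification occurs.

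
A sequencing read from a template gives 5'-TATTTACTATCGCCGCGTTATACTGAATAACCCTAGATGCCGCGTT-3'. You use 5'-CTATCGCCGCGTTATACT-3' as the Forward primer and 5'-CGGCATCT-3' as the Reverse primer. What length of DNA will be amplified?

The forward primer matches the template at positions 7–24.
Reverse complement of the reverse primer: AGATGCCG. This occurs on the top strand at positions 35–42.
Product length = (reverse-primer end) − (forward-primer start) + 1 = 42 − 7 + 1 = 36 bp.

36 bp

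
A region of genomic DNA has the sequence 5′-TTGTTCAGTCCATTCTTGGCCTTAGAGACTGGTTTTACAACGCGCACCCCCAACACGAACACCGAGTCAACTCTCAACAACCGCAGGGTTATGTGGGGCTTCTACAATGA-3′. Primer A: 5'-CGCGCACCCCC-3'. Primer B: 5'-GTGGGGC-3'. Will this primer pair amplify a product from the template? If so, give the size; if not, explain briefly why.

No product — both primers anneal to the same strand and extend in the same direction.

Primer A (CGCGCACCCCC) matches the top strand at positions 41–51 (3' end points downstream).
Primer B (GTGGGGC) also matches the top strand directly, at positions 93–99 — its reverse complement GCCCCAC is not present.
Both primers anneal to the bottom strand with 3' ends pointing the same way, so neither can prime synthesis back toward the other.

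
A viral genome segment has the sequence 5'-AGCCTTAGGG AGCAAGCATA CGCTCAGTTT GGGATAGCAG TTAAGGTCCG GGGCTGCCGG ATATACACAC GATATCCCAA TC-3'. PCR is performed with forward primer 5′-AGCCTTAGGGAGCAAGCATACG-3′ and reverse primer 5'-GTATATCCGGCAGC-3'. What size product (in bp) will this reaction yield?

66 bp

Scanning the template, AGCCTTAGGGAGCAAGCATACG occurs at positions 1–22; this primer anneals to the bottom strand there with its 3' end pointing downstream.
The reverse primer's reverse complement is GCTGCCGGATATAC, which matches the template at positions 53–66.
Product length = (reverse-primer end) − (forward-primer start) + 1 = 66 − 1 + 1 = 66 bp.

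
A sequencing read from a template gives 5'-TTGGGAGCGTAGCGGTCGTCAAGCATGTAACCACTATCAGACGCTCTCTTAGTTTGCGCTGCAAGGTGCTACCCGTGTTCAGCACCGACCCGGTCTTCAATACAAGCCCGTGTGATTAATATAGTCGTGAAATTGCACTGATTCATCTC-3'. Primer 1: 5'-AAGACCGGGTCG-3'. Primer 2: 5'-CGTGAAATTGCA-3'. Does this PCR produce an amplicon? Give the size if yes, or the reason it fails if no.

Primer 1 (AAGACCGGGTCG) has reverse complement CGACCCGGTCTT, which matches the top strand at positions 86–97; primer 1 anneals to the top strand there with its 3' end pointing upstream toward position 86.
Primer 2 (CGTGAAATTGCA) matches the top strand directly at positions 126–137; it anneals to the bottom strand with its 3' end pointing downstream toward position 137.
The 3' ends diverge (primer 1 extends toward position 1, primer 2 toward position 149), so the primers never converge on a shared product.

No product — the primers' 3' ends point away from each other.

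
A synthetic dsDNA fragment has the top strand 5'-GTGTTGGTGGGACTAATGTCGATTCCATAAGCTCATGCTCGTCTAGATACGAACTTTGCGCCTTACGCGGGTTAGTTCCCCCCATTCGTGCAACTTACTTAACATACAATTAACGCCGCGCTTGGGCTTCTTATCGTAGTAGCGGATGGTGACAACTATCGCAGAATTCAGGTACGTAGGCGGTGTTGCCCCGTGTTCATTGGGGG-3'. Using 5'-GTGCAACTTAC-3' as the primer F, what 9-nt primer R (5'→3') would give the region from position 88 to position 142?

The product's 3' end on the top strand is position 142.
The reverse primer anneals to the top strand over positions 134–142, i.e. to TCGTAGTAG.
Its sequence written 5'→3' is the reverse complement: CTACTACGA.

5'-CTACTACGA-3'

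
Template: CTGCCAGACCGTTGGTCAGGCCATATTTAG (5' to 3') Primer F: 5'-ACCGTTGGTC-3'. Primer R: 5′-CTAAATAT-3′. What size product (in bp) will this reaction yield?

23 bp

Forward primer ACCGTTGGTC is found on the top strand at positions 8–17.
The reverse primer's reverse complement is ATATTTAG, which matches the template at positions 23–30.
Product length = (reverse-primer end) − (forward-primer start) + 1 = 30 − 8 + 1 = 23 bp.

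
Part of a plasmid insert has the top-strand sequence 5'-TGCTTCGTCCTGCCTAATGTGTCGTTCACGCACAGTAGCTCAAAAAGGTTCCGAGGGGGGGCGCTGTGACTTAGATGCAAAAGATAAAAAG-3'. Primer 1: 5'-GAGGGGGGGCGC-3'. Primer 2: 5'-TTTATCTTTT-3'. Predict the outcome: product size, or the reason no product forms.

Yes — a 36 bp product.

Primer 1 (GAGGGGGGGCGC) matches the top strand at positions 53–64; it acts as a forward primer.
Primer 2's reverse complement is AAAAGATAAA, matching the top strand at positions 79–88; it acts as a reverse primer.
The 3' ends face each other across positions 53–88, giving a 36 bp product.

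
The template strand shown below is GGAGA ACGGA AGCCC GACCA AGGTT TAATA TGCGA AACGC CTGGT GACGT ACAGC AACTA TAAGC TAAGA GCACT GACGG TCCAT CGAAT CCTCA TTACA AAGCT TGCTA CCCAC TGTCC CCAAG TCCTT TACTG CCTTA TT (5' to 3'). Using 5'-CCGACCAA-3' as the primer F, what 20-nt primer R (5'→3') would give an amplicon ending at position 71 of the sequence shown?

5'-CTCTTAGCTTATAGTTGCTG-3'

The forward primer binds at positions 14–21; the product's 3' end on the top strand is position 71.
The reverse primer anneals to the top strand over positions 52–71, i.e. to CAGCAACTATAAGCTAAGAG.
Its sequence written 5'→3' is the reverse complement: CTCTTAGCTTATAGTTGCTG.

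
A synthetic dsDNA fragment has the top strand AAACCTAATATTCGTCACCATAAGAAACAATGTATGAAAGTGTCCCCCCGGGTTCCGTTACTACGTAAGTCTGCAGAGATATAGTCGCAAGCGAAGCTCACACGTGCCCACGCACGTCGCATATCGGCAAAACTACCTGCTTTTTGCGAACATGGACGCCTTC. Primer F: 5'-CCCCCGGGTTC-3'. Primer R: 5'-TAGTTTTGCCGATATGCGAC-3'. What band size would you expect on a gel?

Forward primer CCCCCGGGTTC is found on the top strand at positions 45–55.
Reverse complement of the reverse primer: GTCGCATATCGGCAAAACTA. This occurs on the top strand at positions 116–135.
Amplicon spans positions 45–135: 91 bp.

91 bp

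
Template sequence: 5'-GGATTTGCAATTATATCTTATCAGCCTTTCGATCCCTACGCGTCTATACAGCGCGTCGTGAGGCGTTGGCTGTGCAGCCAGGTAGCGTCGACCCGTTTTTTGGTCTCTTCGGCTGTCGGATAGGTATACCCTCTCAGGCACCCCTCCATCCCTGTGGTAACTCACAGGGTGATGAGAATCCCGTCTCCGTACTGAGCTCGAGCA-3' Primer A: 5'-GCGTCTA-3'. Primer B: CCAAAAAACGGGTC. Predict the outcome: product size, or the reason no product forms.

Primer A (GCGTCTA) matches the top strand at positions 40–46; it acts as a forward primer.
Primer B's reverse complement is GACCCGTTTTTTGG, matching the top strand at positions 90–103; it acts as a reverse primer.
The 3' ends face each other across positions 40–103, giving a 64 bp product.

Yes — a 64 bp product.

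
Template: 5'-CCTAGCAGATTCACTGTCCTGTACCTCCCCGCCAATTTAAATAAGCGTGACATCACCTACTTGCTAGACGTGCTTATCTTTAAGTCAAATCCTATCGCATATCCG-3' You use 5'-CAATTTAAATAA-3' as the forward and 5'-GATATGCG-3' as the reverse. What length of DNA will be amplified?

The forward primer matches the template at positions 33–44.
The reverse primer's reverse complement is CGCATATC, which matches the template at positions 96–103.
Product length = (reverse-primer end) − (forward-primer start) + 1 = 103 − 33 + 1 = 71 bp.

71 bp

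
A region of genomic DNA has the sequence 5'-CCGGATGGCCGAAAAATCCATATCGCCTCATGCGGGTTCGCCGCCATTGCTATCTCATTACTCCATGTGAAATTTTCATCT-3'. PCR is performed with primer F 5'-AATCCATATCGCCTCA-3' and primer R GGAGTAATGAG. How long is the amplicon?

50 bp

The forward primer matches the template at positions 15–30.
Reverse complement of the reverse primer: CTCATTACTCC. This occurs on the top strand at positions 54–64.
Amplicon spans positions 15–64: 50 bp.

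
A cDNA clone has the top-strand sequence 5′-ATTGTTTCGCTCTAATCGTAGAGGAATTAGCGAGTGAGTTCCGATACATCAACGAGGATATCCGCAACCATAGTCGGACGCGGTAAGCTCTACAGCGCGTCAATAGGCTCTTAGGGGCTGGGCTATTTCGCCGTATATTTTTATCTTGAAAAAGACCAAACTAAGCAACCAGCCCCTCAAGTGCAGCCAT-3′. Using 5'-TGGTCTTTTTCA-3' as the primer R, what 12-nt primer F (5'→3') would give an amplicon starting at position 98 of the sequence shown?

5'-CGTCAATAGGCT-3'

The reverse primer's reverse complement TGAAAAAGACCA matches the template at positions 147–158; the product starts at position 98.
The forward primer is identical to the top strand over positions 98–109: CGTCAATAGGCT.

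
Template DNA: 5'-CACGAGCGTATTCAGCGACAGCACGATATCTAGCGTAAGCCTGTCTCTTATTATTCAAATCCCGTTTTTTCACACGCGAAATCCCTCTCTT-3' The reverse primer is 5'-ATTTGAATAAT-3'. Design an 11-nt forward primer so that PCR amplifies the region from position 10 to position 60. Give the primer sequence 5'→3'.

The reverse primer's reverse complement ATTATTCAAAT matches the template at positions 50–60; the product starts at position 10.
The forward primer is identical to the top strand over positions 10–20: ATTCAGCGACA.

5'-ATTCAGCGACA-3'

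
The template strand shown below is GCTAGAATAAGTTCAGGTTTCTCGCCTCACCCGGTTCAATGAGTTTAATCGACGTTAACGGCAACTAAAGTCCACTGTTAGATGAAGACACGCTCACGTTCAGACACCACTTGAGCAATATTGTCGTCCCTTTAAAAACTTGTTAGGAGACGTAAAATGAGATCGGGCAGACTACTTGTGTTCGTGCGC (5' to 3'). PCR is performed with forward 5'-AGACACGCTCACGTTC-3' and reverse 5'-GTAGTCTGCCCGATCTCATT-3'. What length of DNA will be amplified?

Scanning the template, AGACACGCTCACGTTC occurs at positions 86–101; this primer anneals to the bottom strand there with its 3' end pointing downstream.
Reverse complement of the reverse primer: AATGAGATCGGGCAGACTAC. This occurs on the top strand at positions 156–175.
The product runs from position 86 to position 175, so its length is 175 − 86 + 1 = 90 bp.

90 bp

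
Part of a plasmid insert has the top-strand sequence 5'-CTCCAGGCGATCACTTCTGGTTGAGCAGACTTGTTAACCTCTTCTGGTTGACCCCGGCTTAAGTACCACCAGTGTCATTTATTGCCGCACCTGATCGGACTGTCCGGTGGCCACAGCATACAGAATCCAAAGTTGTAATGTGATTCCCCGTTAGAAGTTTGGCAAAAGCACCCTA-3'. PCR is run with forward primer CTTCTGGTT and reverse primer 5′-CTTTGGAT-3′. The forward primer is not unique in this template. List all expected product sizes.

119 bp, 92 bp

The forward primer CTTCTGGTT matches the top strand at positions 14–22, 41–49.
The reverse primer's reverse complement is ATCCAAAG, matching at positions 125–132.
Each forward site pairs with the reverse site to give a product ending at position 132: sizes 119, 92 bp.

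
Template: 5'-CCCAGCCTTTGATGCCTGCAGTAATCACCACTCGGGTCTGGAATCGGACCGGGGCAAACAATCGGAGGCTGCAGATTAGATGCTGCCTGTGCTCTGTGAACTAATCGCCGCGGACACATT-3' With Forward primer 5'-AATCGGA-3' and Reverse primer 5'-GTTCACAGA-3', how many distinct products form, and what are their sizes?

Two products: 60 bp, 42 bp

The forward primer AATCGGA matches the top strand at positions 42–48, 60–66.
The reverse primer's reverse complement is TCTGTGAAC, matching at positions 93–101.
Each forward site pairs with the reverse site to give a product ending at position 101: sizes 60, 42 bp.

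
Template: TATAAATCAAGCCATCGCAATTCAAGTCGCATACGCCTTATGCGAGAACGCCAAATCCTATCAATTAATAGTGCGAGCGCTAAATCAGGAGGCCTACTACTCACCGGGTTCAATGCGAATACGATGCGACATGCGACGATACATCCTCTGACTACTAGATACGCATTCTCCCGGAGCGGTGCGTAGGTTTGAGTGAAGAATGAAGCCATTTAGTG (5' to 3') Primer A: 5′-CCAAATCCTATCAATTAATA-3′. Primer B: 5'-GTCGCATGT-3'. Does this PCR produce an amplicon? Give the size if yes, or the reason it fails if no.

Yes — an 87 bp product.

Primer A (CCAAATCCTATCAATTAATA) matches the top strand at positions 51–70; it acts as a forward primer.
Primer B's reverse complement is ACATGCGAC, matching the top strand at positions 129–137; it acts as a reverse primer.
The 3' ends face each other across positions 51–137, giving an 87 bp product.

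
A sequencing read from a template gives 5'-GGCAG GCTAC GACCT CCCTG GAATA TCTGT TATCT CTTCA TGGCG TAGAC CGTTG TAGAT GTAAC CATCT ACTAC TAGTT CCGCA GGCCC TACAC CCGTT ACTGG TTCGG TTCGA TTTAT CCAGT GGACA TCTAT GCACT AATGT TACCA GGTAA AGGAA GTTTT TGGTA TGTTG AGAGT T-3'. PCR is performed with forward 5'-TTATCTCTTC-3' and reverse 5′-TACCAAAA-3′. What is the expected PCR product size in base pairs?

141 bp

Scanning the template, TTATCTCTTC occurs at positions 30–39; this primer anneals to the bottom strand there with its 3' end pointing downstream.
Taking the reverse complement of TACCAAAA gives TTTTGGTA, found at positions 163–170 on the template; the primer anneals here to the top strand with its 3' end pointing upstream.
Product length = (reverse-primer end) − (forward-primer start) + 1 = 170 − 30 + 1 = 141 bp.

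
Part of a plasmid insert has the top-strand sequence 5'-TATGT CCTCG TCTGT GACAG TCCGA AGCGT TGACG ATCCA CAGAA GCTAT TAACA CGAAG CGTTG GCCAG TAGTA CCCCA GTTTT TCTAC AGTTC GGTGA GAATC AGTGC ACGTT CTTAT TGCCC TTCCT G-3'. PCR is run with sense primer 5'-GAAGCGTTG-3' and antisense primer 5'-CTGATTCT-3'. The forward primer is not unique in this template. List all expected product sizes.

84 bp, 51 bp

The forward primer GAAGCGTTG matches the top strand at positions 24–32, 57–65.
The reverse primer's reverse complement is AGAATCAG, matching at positions 100–107.
Each forward site pairs with the reverse site to give a product ending at position 107: sizes 84, 51 bp.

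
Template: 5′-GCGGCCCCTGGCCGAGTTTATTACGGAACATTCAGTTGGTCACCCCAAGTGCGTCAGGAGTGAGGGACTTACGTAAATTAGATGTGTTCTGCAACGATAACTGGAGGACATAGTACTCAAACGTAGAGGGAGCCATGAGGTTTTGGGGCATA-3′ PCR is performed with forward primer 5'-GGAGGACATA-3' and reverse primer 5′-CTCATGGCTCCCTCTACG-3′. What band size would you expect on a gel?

Scanning the template, GGAGGACATA occurs at positions 103–112; this primer anneals to the bottom strand there with its 3' end pointing downstream.
The reverse primer's reverse complement is CGTAGAGGGAGCCATGAG, which matches the template at positions 122–139.
Product length = (reverse-primer end) − (forward-primer start) + 1 = 139 − 103 + 1 = 37 bp.

37 bp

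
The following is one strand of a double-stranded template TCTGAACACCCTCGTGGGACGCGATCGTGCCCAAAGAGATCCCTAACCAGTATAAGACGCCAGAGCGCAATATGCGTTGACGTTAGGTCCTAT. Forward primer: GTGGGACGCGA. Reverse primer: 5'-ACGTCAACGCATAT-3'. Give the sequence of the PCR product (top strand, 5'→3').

Scanning the template, GTGGGACGCGA occurs at positions 14–24; this primer anneals to the bottom strand there with its 3' end pointing downstream.
The reverse primer's reverse complement is ATATGCGTTGACGT, which matches the template at positions 70–83.
The product is the template from position 14 through 83 (70 bp).

5'-GTGGGACGCGATCGTGCCCAAAGAGATCCCTAACCAGTATAAGACGCCAGAGCGCAATATGCGTTGACGT-3'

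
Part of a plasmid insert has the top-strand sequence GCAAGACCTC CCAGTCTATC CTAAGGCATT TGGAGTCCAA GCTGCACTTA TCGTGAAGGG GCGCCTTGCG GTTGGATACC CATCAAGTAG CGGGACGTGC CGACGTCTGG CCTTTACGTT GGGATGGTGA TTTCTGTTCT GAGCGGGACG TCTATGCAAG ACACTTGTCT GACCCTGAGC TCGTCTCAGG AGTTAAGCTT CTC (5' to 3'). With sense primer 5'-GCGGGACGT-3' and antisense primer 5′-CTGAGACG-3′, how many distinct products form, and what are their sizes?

Two products: 100 bp, 47 bp

The forward primer GCGGGACGT matches the top strand at positions 90–98, 143–151.
The reverse primer's reverse complement is CGTCTCAG, matching at positions 182–189.
Each forward site pairs with the reverse site to give a product ending at position 189: sizes 100, 47 bp.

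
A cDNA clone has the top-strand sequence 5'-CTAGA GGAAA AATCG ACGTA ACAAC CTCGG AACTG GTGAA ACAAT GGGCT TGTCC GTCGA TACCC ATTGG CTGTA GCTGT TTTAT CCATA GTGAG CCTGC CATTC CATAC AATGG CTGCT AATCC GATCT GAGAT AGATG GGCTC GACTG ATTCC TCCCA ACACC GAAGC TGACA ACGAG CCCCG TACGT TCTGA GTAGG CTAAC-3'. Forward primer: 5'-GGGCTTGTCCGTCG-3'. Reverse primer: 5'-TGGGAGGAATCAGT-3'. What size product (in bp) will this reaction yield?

115 bp

Scanning the template, GGGCTTGTCCGTCG occurs at positions 46–59; this primer anneals to the bottom strand there with its 3' end pointing downstream.
Reverse complement of the reverse primer: ACTGATTCCTCCCA. This occurs on the top strand at positions 147–160.
Amplicon spans positions 46–160: 115 bp.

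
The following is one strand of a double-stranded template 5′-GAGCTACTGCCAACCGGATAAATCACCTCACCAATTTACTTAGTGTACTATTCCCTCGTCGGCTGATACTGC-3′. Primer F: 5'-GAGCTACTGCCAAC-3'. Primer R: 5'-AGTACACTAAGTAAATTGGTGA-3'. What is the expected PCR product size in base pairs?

49 bp

The forward primer matches the template at positions 1–14.
Reverse complement of the reverse primer: TCACCAATTTACTTAGTGTACT. This occurs on the top strand at positions 28–49.
Amplicon spans positions 1–49: 49 bp.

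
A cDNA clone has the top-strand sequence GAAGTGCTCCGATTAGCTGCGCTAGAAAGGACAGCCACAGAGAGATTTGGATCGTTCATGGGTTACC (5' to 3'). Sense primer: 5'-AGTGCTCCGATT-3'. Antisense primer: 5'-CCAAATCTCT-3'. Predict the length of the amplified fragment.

Scanning the template, AGTGCTCCGATT occurs at positions 3–14; this primer anneals to the bottom strand there with its 3' end pointing downstream.
The reverse primer's reverse complement is AGAGATTTGG, which matches the template at positions 41–50.
Product length = (reverse-primer end) − (forward-primer start) + 1 = 50 − 3 + 1 = 48 bp.

48 bp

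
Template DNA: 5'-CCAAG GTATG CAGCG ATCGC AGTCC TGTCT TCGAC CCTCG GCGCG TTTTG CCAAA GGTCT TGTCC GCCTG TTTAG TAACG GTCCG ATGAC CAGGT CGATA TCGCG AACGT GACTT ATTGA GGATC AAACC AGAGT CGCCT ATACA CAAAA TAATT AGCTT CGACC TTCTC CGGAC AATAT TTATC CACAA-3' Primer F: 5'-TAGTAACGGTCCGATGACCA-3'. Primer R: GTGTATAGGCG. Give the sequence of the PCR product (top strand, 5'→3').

5'-TAGTAACGGTCCGATGACCAGGTCGATATCGCGAACGTGACTTATTGAGGATCAAACCAGAGTCGCCTATACAC-3'

The forward primer matches the template at positions 73–92.
Taking the reverse complement of GTGTATAGGCG gives CGCCTATACAC, found at positions 136–146 on the template; the primer anneals here to the top strand with its 3' end pointing upstream.
The product is the template from position 73 through 146 (74 bp).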